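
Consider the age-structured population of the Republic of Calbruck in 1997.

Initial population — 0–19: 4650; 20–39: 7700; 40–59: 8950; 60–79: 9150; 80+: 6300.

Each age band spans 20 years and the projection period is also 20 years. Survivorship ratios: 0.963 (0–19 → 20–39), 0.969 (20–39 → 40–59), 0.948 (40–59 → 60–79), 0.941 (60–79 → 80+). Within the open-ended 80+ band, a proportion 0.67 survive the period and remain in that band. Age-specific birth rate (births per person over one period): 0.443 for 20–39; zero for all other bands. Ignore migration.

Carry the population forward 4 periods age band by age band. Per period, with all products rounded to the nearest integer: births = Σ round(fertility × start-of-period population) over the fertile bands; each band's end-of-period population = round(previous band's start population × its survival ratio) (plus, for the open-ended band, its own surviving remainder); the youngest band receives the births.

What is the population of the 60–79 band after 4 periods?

3017

(Groups numbered youngest = 1 to oldest = 5.)
[period 1]
Births: 7700 * 0.443 = 3411
Group 2: 4650 * 0.963 = 4478
Group 3: 7700 * 0.969 = 7461
Group 4: 8950 * 0.948 = 8485
Group 5: 9150 * 0.941 + 6300 * 0.67 = 8610 + 4221 = 12831
Population now: 0–19=3411, 20–39=4478, 40–59=7461, 60–79=8485, 80+=12831
[period 2]
Births: 4478 * 0.443 = 1984
Group 2: 3411 * 0.963 = 3285
Group 3: 4478 * 0.969 = 4339
Group 4: 7461 * 0.948 = 7073
Group 5: 8485 * 0.941 + 12831 * 0.67 = 7984 + 8597 = 16581
Population now: 0–19=1984, 20–39=3285, 40–59=4339, 60–79=7073, 80+=16581
[period 3]
Births: 3285 * 0.443 = 1455
Group 2: 1984 * 0.963 = 1911
Group 3: 3285 * 0.969 = 3183
Group 4: 4339 * 0.948 = 4113
Group 5: 7073 * 0.941 + 16581 * 0.67 = 6656 + 11109 = 17765
Population now: 0–19=1455, 20–39=1911, 40–59=3183, 60–79=4113, 80+=17765
[period 4]
Births: 1911 * 0.443 = 847
Group 2: 1455 * 0.963 = 1401
Group 3: 1911 * 0.969 = 1852
Group 4: 3183 * 0.948 = 3017
Group 5: 4113 * 0.941 + 17765 * 0.67 = 3870 + 11903 = 15773
Population now: 0–19=847, 20–39=1401, 40–59=1852, 60–79=3017, 80+=15773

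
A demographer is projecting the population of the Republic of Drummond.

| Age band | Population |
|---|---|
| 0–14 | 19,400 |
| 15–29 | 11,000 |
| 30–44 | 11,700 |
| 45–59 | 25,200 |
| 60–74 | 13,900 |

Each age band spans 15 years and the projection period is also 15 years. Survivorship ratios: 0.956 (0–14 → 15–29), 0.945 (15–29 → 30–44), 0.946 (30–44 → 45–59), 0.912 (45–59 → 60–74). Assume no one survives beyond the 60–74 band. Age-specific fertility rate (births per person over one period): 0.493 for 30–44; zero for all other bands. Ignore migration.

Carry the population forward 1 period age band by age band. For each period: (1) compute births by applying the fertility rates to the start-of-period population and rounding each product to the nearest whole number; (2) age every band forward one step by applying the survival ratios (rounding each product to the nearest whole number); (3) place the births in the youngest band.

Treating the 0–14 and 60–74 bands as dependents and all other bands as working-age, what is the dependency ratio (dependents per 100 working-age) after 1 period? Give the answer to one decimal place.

Call the groups 1 to 5, youngest first.
Period 1:
Births: 11700 * 0.493 = 5768
Group 2: 19400 * 0.956 = 18546
Group 3: 11000 * 0.945 = 10395
Group 4: 11700 * 0.946 = 11068
Group 5: 25200 * 0.912 = 22982
→ [5768, 18546, 10395, 11068, 22982]
Dependents (band 0–14 + band 60–74) = 5768 + 22982 = 28750; working-age = 40009; ratio = 28750/40009 × 100 = 71.9

71.9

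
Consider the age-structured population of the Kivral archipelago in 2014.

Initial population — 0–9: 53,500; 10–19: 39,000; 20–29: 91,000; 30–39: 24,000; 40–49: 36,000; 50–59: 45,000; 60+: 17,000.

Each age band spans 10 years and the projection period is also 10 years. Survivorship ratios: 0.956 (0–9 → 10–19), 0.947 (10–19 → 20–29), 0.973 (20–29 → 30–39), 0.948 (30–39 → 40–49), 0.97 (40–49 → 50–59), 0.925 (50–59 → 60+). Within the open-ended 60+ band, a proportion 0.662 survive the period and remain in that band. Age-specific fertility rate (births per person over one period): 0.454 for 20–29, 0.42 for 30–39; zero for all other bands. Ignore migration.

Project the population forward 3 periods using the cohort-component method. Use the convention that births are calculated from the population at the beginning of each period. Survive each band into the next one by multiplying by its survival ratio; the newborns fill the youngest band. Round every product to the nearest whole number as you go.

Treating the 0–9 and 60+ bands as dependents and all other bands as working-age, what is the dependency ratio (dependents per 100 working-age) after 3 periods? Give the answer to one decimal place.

Period 1.
Births: 91000 × 0.454 = 41314  |  24000 × 0.42 = 10080 — total 51394
10–19: 53500 × 0.956 = 51146
20–29: 39000 × 0.947 = 36933
30–39: 91000 × 0.973 = 88543
40–49: 24000 × 0.948 = 22752
50–59: 36000 × 0.97 = 34920
60+: 45000 × 0.925 + 17000 × 0.662 = 41625 + 11254 = 52879
Population now: 0–9=51394, 10–19=51146, 20–29=36933, 30–39=88543, 40–49=22752, 50–59=34920, 60+=52879
Period 2.
Births: 36933 × 0.454 = 16768  |  88543 × 0.42 = 37188 — total 53956
10–19: 51394 × 0.956 = 49133
20–29: 51146 × 0.947 = 48435
30–39: 36933 × 0.973 = 35936
40–49: 88543 × 0.948 = 83939
50–59: 22752 × 0.97 = 22069
60+: 34920 × 0.925 + 52879 × 0.662 = 32301 + 35006 = 67307
Population now: 0–9=53956, 10–19=49133, 20–29=48435, 30–39=35936, 40–49=83939, 50–59=22069, 60+=67307
Period 3.
Births: 48435 × 0.454 = 21989  |  35936 × 0.42 = 15093 — total 37082
10–19: 53956 × 0.956 = 51582
20–29: 49133 × 0.947 = 46529
30–39: 48435 × 0.973 = 47127
40–49: 35936 × 0.948 = 34067
50–59: 83939 × 0.97 = 81421
60+: 22069 × 0.925 + 67307 × 0.662 = 20414 + 44557 = 64971
Population now: 0–9=37082, 10–19=51582, 20–29=46529, 30–39=47127, 40–49=34067, 50–59=81421, 60+=64971
Dependents (band 0–9 + band 60+) = 37082 + 64971 = 102053; working-age = 260726; ratio = 102053/260726 × 100 = 39.1

39.1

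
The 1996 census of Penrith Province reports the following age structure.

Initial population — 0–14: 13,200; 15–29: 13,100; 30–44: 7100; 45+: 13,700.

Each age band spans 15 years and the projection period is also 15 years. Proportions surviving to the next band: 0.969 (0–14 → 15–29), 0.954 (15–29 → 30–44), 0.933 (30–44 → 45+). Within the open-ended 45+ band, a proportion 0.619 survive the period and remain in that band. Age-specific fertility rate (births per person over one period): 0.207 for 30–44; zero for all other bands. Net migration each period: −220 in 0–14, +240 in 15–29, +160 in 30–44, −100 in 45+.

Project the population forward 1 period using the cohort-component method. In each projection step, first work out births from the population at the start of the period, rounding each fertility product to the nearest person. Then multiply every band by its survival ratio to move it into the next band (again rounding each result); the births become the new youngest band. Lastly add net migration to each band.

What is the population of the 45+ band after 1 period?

Let band 1 be 0–14 through band 4 = 45+.
After projecting period 1:
Births: 7100 * 0.207 = 1470
Band 2: 13200 * 0.969 = 12791
Band 3: 13100 * 0.954 = 12497
Band 4: 7100 * 0.933 + 13700 * 0.619 = 6624 + 8480 = 15104
Net migration: Band 1 − 220 → 1250; Band 2 + 240 → 13031; Band 3 + 160 → 12657; Band 4 − 100 → 15004
Giving 1250 / 13031 / 12657 / 15004.

15004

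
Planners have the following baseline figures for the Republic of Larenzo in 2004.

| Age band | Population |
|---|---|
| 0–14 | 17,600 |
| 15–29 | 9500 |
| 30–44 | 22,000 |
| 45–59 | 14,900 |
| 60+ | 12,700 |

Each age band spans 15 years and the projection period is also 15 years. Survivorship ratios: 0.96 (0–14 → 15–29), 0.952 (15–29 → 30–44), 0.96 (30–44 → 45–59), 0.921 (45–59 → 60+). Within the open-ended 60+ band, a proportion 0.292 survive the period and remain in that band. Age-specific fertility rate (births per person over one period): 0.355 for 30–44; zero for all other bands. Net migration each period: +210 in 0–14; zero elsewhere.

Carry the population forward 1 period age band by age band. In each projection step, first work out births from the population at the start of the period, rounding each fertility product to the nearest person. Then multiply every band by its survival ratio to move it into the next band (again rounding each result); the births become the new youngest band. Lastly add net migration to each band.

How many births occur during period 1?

7810

Call the bands 1 to 5, youngest first.
Period 1.
Births: 22000 × 0.355 = 7810
Band 2: 17600 × 0.96 = 16896
Band 3: 9500 × 0.952 = 9044
Band 4: 22000 × 0.96 = 21120
Band 5: 14900 × 0.921 + 12700 × 0.292 = 13723 + 3708 = 17431
Net migration: Band 1 + 210 → 8020
Giving 8020 / 16896 / 9044 / 21120 / 17431.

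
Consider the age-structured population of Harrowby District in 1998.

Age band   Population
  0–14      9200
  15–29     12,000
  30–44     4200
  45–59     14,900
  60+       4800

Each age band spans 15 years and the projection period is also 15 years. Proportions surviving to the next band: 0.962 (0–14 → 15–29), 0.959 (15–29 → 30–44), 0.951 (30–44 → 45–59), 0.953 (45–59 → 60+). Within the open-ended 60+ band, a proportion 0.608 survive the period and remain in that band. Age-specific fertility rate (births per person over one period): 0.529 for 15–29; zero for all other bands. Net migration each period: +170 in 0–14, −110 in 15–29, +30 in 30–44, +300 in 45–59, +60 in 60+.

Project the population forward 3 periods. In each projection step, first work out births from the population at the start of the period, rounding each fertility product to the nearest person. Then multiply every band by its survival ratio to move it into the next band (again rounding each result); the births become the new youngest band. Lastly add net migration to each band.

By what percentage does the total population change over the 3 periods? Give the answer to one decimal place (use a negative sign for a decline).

-7.2

(Bands numbered youngest = 1 to oldest = 5.)
[period 1]
Births: 12000 × 0.529 = 6348
Band 2: 9200 × 0.962 = 8850
Band 3: 12000 × 0.959 = 11508
Band 4: 4200 × 0.951 = 3994
Band 5: 14900 × 0.953 + 4800 × 0.608 = 14200 + 2918 = 17118
Net migration: Band 1 + 170 → 6518; Band 2 − 110 → 8740; Band 3 + 30 → 11538; Band 4 + 300 → 4294; Band 5 + 60 → 17178
→ [6518, 8740, 11538, 4294, 17178]
[period 2]
Births: 8740 × 0.529 = 4623
Band 2: 6518 × 0.962 = 6270
Band 3: 8740 × 0.959 = 8382
Band 4: 11538 × 0.951 = 10973
Band 5: 4294 × 0.953 + 17178 × 0.608 = 4092 + 10444 = 14536
Net migration: Band 1 + 170 → 4793; Band 2 − 110 → 6160; Band 3 + 30 → 8412; Band 4 + 300 → 11273; Band 5 + 60 → 14596
→ [4793, 6160, 8412, 11273, 14596]
[period 3]
Births: 6160 × 0.529 = 3259
Band 2: 4793 × 0.962 = 4611
Band 3: 6160 × 0.959 = 5907
Band 4: 8412 × 0.951 = 8000
Band 5: 11273 × 0.953 + 14596 × 0.608 = 10743 + 8874 = 19617
Net migration: Band 1 + 170 → 3429; Band 2 − 110 → 4501; Band 3 + 30 → 5937; Band 4 + 300 → 8300; Band 5 + 60 → 19677
→ [3429, 4501, 5937, 8300, 19677]
Total: 45100 → 41844; change = -3256; percentage change = -7.2%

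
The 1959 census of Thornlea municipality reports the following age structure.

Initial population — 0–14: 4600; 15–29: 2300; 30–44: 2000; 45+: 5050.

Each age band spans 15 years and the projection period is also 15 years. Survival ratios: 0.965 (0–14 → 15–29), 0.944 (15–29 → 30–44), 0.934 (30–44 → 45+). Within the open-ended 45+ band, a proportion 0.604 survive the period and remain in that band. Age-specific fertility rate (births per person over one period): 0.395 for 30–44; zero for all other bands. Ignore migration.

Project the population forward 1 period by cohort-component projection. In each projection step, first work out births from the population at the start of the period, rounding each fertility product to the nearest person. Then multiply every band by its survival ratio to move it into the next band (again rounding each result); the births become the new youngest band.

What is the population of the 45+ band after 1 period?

Let band 1 be 0–14 through band 4 = 45+.
Period 1:
Births: 2000 * 0.395 = 790
Band 2: 4600 * 0.965 = 4439
Band 3: 2300 * 0.944 = 2171
Band 4: 2000 * 0.934 + 5050 * 0.604 = 1868 + 3050 = 4918
Giving 790 / 4439 / 2171 / 4918.

4918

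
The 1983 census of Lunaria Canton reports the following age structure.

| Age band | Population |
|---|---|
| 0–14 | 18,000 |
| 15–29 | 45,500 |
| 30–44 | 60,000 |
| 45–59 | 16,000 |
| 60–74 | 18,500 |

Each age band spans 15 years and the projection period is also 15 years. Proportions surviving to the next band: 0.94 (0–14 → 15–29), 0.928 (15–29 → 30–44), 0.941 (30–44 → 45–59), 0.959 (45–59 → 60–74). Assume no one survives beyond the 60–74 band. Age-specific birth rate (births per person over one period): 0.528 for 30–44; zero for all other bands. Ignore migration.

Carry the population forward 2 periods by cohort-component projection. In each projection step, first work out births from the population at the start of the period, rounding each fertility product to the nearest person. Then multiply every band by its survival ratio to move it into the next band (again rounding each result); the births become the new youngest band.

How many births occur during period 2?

22294

Call the groups 1 to 5, youngest first.
Period 1:
Births: 60000 * 0.528 = 31680
Group 2: 18000 * 0.94 = 16920
Group 3: 45500 * 0.928 = 42224
Group 4: 60000 * 0.941 = 56460
Group 5: 16000 * 0.959 = 15344
→ [31680, 16920, 42224, 56460, 15344]
Period 2:
Births: 42224 * 0.528 = 22294
Group 2: 31680 * 0.94 = 29779
Group 3: 16920 * 0.928 = 15702
Group 4: 42224 * 0.941 = 39733
Group 5: 56460 * 0.959 = 54145
→ [22294, 29779, 15702, 39733, 54145]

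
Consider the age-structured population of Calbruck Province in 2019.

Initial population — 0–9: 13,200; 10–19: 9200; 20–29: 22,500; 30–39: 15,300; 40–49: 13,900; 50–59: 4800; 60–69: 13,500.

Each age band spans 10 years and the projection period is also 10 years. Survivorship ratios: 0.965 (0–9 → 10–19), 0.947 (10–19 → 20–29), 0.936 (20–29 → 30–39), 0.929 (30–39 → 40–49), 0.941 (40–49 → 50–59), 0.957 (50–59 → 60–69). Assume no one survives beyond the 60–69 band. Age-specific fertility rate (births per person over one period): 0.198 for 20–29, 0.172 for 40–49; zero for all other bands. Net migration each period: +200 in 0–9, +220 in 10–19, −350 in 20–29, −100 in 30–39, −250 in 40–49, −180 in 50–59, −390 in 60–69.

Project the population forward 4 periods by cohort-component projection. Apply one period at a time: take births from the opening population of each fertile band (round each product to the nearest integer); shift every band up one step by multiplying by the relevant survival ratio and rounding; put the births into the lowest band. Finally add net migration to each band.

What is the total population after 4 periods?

[period 1]
Births: 22500 * 0.198 = 4455  |  13900 * 0.172 = 2391 ⇒ total 6846
10–19: 13200 * 0.965 = 12738
20–29: 9200 * 0.947 = 8712
30–39: 22500 * 0.936 = 21060
40–49: 15300 * 0.929 = 14214
50–59: 13900 * 0.941 = 13080
60–69: 4800 * 0.957 = 4594
Net migration: 0–9 + 200 → 7046; 10–19 + 220 → 12958; 20–29 − 350 → 8362; 30–39 − 100 → 20960; 40–49 − 250 → 13964; 50–59 − 180 → 12900; 60–69 − 390 → 4204
Giving 7046 / 12958 / 8362 / 20960 / 13964 / 12900 / 4204.
[period 2]
Births: 8362 * 0.198 = 1656  |  13964 * 0.172 = 2402 ⇒ total 4058
10–19: 7046 * 0.965 = 6799
20–29: 12958 * 0.947 = 12271
30–39: 8362 * 0.936 = 7827
40–49: 20960 * 0.929 = 19472
50–59: 13964 * 0.941 = 13140
60–69: 12900 * 0.957 = 12345
Net migration: 0–9 + 200 → 4258; 10–19 + 220 → 7019; 20–29 − 350 → 11921; 30–39 − 100 → 7727; 40–49 − 250 → 19222; 50–59 − 180 → 12960; 60–69 − 390 → 11955
Giving 4258 / 7019 / 11921 / 7727 / 19222 / 12960 / 11955.
[period 3]
Births: 11921 * 0.198 = 2360  |  19222 * 0.172 = 3306 ⇒ total 5666
10–19: 4258 * 0.965 = 4109
20–29: 7019 * 0.947 = 6647
30–39: 11921 * 0.936 = 11158
40–49: 7727 * 0.929 = 7178
50–59: 19222 * 0.941 = 18088
60–69: 12960 * 0.957 = 12403
Net migration: 0–9 + 200 → 5866; 10–19 + 220 → 4329; 20–29 − 350 → 6297; 30–39 − 100 → 11058; 40–49 − 250 → 6928; 50–59 − 180 → 17908; 60–69 − 390 → 12013
Giving 5866 / 4329 / 6297 / 11058 / 6928 / 17908 / 12013.
[period 4]
Births: 6297 * 0.198 = 1247  |  6928 * 0.172 = 1192 ⇒ total 2439
10–19: 5866 * 0.965 = 5661
20–29: 4329 * 0.947 = 4100
30–39: 6297 * 0.936 = 5894
40–49: 11058 * 0.929 = 10273
50–59: 6928 * 0.941 = 6519
60–69: 17908 * 0.957 = 17138
Net migration: 0–9 + 200 → 2639; 10–19 + 220 → 5881; 20–29 − 350 → 3750; 30–39 − 100 → 5794; 40–49 − 250 → 10023; 50–59 − 180 → 6339; 60–69 − 390 → 16748
Giving 2639 / 5881 / 3750 / 5794 / 10023 / 6339 / 16748.
Total after period 4: 2639 + 5881 + 3750 + 5794 + 10023 + 6339 + 16748 = 51174

51174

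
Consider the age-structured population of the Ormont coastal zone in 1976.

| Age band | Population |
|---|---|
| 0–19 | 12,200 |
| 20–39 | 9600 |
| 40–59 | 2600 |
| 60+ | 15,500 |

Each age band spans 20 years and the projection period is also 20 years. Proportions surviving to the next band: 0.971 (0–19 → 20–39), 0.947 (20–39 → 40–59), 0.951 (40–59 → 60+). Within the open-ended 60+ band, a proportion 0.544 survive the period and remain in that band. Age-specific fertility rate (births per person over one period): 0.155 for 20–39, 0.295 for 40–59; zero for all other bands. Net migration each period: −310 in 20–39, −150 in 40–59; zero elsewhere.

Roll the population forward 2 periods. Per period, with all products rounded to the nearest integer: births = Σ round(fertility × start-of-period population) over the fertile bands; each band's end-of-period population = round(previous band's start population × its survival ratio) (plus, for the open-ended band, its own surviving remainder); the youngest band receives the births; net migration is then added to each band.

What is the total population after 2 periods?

31516

— Period 1 —
Births: 9600 × 0.155 = 1488  |  2600 × 0.295 = 767 → total 2255
20–39: 12200 × 0.971 = 11846
40–59: 9600 × 0.947 = 9091
60+: 2600 × 0.951 + 15500 × 0.544 = 2473 + 8432 = 10905
Net migration: 20–39 − 310 → 11536; 40–59 − 150 → 8941
Population now: 0–19=2255, 20–39=11536, 40–59=8941, 60+=10905
— Period 2 —
Births: 11536 × 0.155 = 1788  |  8941 × 0.295 = 2638 → total 4426
20–39: 2255 × 0.971 = 2190
40–59: 11536 × 0.947 = 10925
60+: 8941 × 0.951 + 10905 × 0.544 = 8503 + 5932 = 14435
Net migration: 20–39 − 310 → 1880; 40–59 − 150 → 10775
Population now: 0–19=4426, 20–39=1880, 40–59=10775, 60+=14435
Total after period 2: 4426 + 1880 + 10775 + 14435 = 31516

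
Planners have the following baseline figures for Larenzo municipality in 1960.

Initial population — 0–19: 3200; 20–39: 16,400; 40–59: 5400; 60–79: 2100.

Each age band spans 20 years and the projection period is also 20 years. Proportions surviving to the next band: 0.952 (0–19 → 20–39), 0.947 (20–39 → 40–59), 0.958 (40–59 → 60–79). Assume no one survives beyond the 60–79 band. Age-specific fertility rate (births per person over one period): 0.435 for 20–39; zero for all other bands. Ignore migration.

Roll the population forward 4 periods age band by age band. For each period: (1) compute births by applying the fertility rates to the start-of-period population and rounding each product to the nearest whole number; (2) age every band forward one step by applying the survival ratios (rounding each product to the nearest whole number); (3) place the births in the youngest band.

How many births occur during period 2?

1325

Period 1.
Births: 16400 × 0.435 = 7134
20–39: 3200 × 0.952 = 3046
40–59: 16400 × 0.947 = 15531
60–79: 5400 × 0.958 = 5173
Giving 7134 / 3046 / 15531 / 5173.
Period 2.
Births: 3046 × 0.435 = 1325
20–39: 7134 × 0.952 = 6792
40–59: 3046 × 0.947 = 2885
60–79: 15531 × 0.958 = 14879
Giving 1325 / 6792 / 2885 / 14879.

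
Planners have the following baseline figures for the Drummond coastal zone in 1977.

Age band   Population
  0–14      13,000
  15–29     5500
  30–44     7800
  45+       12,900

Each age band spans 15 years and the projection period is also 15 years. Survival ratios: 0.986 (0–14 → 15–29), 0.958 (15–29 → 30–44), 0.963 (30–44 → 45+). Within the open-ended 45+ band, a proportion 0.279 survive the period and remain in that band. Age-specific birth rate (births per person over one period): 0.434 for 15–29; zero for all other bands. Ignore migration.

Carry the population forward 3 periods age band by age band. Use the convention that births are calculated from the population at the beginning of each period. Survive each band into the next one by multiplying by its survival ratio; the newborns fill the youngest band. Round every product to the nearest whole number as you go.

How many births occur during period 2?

5563

Period 1:
Births: 5500 × 0.434 = 2387
15–29: 13000 × 0.986 = 12818
30–44: 5500 × 0.958 = 5269
45+: 7800 × 0.963 + 12900 × 0.279 = 7511 + 3599 = 11110
End of period: [2387, 12818, 5269, 11110]
Period 2:
Births: 12818 × 0.434 = 5563
15–29: 2387 × 0.986 = 2354
30–44: 12818 × 0.958 = 12280
45+: 5269 × 0.963 + 11110 × 0.279 = 5074 + 3100 = 8174
End of period: [5563, 2354, 12280, 8174]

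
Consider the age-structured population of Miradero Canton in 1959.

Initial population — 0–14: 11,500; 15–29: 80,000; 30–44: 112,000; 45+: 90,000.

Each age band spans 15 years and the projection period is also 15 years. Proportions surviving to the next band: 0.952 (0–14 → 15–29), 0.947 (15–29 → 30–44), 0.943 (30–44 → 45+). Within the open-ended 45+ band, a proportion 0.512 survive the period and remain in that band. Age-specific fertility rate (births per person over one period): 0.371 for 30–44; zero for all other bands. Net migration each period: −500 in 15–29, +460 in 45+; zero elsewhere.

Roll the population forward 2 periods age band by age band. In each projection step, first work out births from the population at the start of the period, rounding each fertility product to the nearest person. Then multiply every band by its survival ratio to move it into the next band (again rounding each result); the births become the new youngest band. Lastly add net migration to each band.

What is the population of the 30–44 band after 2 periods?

— Period 1 —
Births: 112000 × 0.371 = 41552
15–29: 11500 × 0.952 = 10948
30–44: 80000 × 0.947 = 75760
45+: 112000 × 0.943 + 90000 × 0.512 = 105616 + 46080 = 151696
Net migration: 15–29 − 500 → 10448; 45+ + 460 → 152156
→ [41552, 10448, 75760, 152156]
— Period 2 —
Births: 75760 × 0.371 = 28107
15–29: 41552 × 0.952 = 39558
30–44: 10448 × 0.947 = 9894
45+: 75760 × 0.943 + 152156 × 0.512 = 71442 + 77904 = 149346
Net migration: 15–29 − 500 → 39058; 45+ + 460 → 149806
→ [28107, 39058, 9894, 149806]

9894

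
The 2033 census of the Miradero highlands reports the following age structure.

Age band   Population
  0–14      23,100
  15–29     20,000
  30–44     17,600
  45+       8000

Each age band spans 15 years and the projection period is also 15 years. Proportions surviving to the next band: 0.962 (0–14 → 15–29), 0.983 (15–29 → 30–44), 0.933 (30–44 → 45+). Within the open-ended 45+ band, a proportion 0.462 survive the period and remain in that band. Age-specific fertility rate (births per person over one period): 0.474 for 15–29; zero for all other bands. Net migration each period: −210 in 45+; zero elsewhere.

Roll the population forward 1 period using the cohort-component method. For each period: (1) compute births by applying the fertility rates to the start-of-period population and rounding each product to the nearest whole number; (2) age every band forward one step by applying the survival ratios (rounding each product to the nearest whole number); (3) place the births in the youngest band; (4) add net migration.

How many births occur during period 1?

9480

Period 1.
Births: 20000 × 0.474 = 9480
15–29: 23100 × 0.962 = 22222
30–44: 20000 × 0.983 = 19660
45+: 17600 × 0.933 + 8000 × 0.462 = 16421 + 3696 = 20117
Net migration: 45+ − 210 → 19907
End of period: [9480, 22222, 19660, 19907]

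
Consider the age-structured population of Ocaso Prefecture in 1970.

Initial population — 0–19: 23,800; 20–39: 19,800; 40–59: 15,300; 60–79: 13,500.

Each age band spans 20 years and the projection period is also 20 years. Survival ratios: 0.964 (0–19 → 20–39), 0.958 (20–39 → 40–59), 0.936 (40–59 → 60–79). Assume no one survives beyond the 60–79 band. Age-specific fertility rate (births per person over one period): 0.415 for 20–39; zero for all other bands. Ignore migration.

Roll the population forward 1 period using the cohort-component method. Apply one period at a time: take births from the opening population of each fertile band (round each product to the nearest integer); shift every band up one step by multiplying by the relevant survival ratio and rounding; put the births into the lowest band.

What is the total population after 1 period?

64449

[period 1]
Births: 19800 × 0.415 = 8217
20–39: 23800 × 0.964 = 22943
40–59: 19800 × 0.958 = 18968
60–79: 15300 × 0.936 = 14321
→ [8217, 22943, 18968, 14321]
Total after period 1: 8217 + 22943 + 18968 + 14321 = 64449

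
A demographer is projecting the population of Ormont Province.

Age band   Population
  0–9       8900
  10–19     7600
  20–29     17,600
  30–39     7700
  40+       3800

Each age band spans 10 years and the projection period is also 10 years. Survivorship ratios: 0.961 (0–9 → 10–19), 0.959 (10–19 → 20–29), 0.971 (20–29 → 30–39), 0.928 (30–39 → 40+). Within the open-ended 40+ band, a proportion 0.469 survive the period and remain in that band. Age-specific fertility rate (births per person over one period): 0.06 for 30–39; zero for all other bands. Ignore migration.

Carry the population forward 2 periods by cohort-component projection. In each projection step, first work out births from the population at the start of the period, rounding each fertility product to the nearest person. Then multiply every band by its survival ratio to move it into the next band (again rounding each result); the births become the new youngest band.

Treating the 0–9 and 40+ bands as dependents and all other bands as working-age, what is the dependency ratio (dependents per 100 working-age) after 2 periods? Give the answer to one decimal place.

Numbering the groups 1..5 from youngest to oldest:
[period 1]
Births: 7700 × 0.06 = 462
Group 2: 8900 × 0.961 = 8553
Group 3: 7600 × 0.959 = 7288
Group 4: 17600 × 0.971 = 17090
Group 5: 7700 × 0.928 + 3800 × 0.469 = 7146 + 1782 = 8928
Population now: 0–9=462, 10–19=8553, 20–29=7288, 30–39=17090, 40+=8928
[period 2]
Births: 17090 × 0.06 = 1025
Group 2: 462 × 0.961 = 444
Group 3: 8553 × 0.959 = 8202
Group 4: 7288 × 0.971 = 7077
Group 5: 17090 × 0.928 + 8928 × 0.469 = 15860 + 4187 = 20047
Population now: 0–9=1025, 10–19=444, 20–29=8202, 30–39=7077, 40+=20047
Dependents (band 0–9 + band 40+) = 1025 + 20047 = 21072; working-age = 15723; ratio = 21072/15723 × 100 = 134.0

134.0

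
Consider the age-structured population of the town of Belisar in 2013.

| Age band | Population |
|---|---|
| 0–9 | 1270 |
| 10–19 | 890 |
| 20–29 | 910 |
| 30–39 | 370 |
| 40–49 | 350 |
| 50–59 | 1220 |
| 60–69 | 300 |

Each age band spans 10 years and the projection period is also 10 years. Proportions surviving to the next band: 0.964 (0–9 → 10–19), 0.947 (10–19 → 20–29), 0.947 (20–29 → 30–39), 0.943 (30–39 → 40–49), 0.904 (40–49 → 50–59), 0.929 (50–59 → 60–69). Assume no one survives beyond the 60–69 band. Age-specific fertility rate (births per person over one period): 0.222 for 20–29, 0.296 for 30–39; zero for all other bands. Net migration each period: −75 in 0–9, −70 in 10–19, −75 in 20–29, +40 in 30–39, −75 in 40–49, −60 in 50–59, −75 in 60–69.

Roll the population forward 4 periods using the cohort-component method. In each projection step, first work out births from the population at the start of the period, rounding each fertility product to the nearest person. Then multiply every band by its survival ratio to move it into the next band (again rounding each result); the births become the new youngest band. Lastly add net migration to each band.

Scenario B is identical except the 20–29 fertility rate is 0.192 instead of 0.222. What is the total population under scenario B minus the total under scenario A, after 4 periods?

-81

— Period 1 —
Births: 910 * 0.222 = 202 ; 370 * 0.296 = 110 → 312
10–19: 1270 * 0.964 = 1224
20–29: 890 * 0.947 = 843
30–39: 910 * 0.947 = 862
40–49: 370 * 0.943 = 349
50–59: 350 * 0.904 = 316
60–69: 1220 * 0.929 = 1133
Net migration: 0–9 − 75 → 237; 10–19 − 70 → 1154; 20–29 − 75 → 768; 30–39 + 40 → 902; 40–49 − 75 → 274; 50–59 − 60 → 256; 60–69 − 75 → 1058
Giving 237 / 1154 / 768 / 902 / 274 / 256 / 1058.
— Period 2 —
Births: 768 * 0.222 = 170 ; 902 * 0.296 = 267 → 437
10–19: 237 * 0.964 = 228
20–29: 1154 * 0.947 = 1093
30–39: 768 * 0.947 = 727
40–49: 902 * 0.943 = 851
50–59: 274 * 0.904 = 248
60–69: 256 * 0.929 = 238
Net migration: 0–9 − 75 → 362; 10–19 − 70 → 158; 20–29 − 75 → 1018; 30–39 + 40 → 767; 40–49 − 75 → 776; 50–59 − 60 → 188; 60–69 − 75 → 163
Giving 362 / 158 / 1018 / 767 / 776 / 188 / 163.
— Period 3 —
Births: 1018 * 0.222 = 226 ; 767 * 0.296 = 227 → 453
10–19: 362 * 0.964 = 349
20–29: 158 * 0.947 = 150
30–39: 1018 * 0.947 = 964
40–49: 767 * 0.943 = 723
50–59: 776 * 0.904 = 702
60–69: 188 * 0.929 = 175
Net migration: 0–9 − 75 → 378; 10–19 − 70 → 279; 20–29 − 75 → 75; 30–39 + 40 → 1004; 40–49 − 75 → 648; 50–59 − 60 → 642; 60–69 − 75 → 100
Giving 378 / 279 / 75 / 1004 / 648 / 642 / 100.
— Period 4 —
Births: 75 * 0.222 = 17 ; 1004 * 0.296 = 297 → 314
10–19: 378 * 0.964 = 364
20–29: 279 * 0.947 = 264
30–39: 75 * 0.947 = 71
40–49: 1004 * 0.943 = 947
50–59: 648 * 0.904 = 586
60–69: 642 * 0.929 = 596
Net migration: 0–9 − 75 → 239; 10–19 − 70 → 294; 20–29 − 75 → 189; 30–39 + 40 → 111; 40–49 − 75 → 872; 50–59 − 60 → 526; 60–69 − 75 → 521
Giving 239 / 294 / 189 / 111 / 872 / 526 / 521.
Scenario A total after 4 periods: 2752
Scenario B projection —
— Period 1 —
Births: 910 * 0.192 = 175 ; 370 * 0.296 = 110 → 285
10–19: 1270 * 0.964 = 1224
20–29: 890 * 0.947 = 843
30–39: 910 * 0.947 = 862
40–49: 370 * 0.943 = 349
50–59: 350 * 0.904 = 316
60–69: 1220 * 0.929 = 1133
Net migration: 0–9 − 75 → 210; 10–19 − 70 → 1154; 20–29 − 75 → 768; 30–39 + 40 → 902; 40–49 − 75 → 274; 50–59 − 60 → 256; 60–69 − 75 → 1058
Giving 210 / 1154 / 768 / 902 / 274 / 256 / 1058.
— Period 2 —
Births: 768 * 0.192 = 147 ; 902 * 0.296 = 267 → 414
10–19: 210 * 0.964 = 202
20–29: 1154 * 0.947 = 1093
30–39: 768 * 0.947 = 727
40–49: 902 * 0.943 = 851
50–59: 274 * 0.904 = 248
60–69: 256 * 0.929 = 238
Net migration: 0–9 − 75 → 339; 10–19 − 70 → 132; 20–29 − 75 → 1018; 30–39 + 40 → 767; 40–49 − 75 → 776; 50–59 − 60 → 188; 60–69 − 75 → 163
Giving 339 / 132 / 1018 / 767 / 776 / 188 / 163.
— Period 3 —
Births: 1018 * 0.192 = 195 ; 767 * 0.296 = 227 → 422
10–19: 339 * 0.964 = 327
20–29: 132 * 0.947 = 125
30–39: 1018 * 0.947 = 964
40–49: 767 * 0.943 = 723
50–59: 776 * 0.904 = 702
60–69: 188 * 0.929 = 175
Net migration: 0–9 − 75 → 347; 10–19 − 70 → 257; 20–29 − 75 → 50; 30–39 + 40 → 1004; 40–49 − 75 → 648; 50–59 − 60 → 642; 60–69 − 75 → 100
Giving 347 / 257 / 50 / 1004 / 648 / 642 / 100.
— Period 4 —
Births: 50 * 0.192 = 10 ; 1004 * 0.296 = 297 → 307
10–19: 347 * 0.964 = 335
20–29: 257 * 0.947 = 243
30–39: 50 * 0.947 = 47
40–49: 1004 * 0.943 = 947
50–59: 648 * 0.904 = 586
60–69: 642 * 0.929 = 596
Net migration: 0–9 − 75 → 232; 10–19 − 70 → 265; 20–29 − 75 → 168; 30–39 + 40 → 87; 40–49 − 75 → 872; 50–59 − 60 → 526; 60–69 − 75 → 521
Giving 232 / 265 / 168 / 87 / 872 / 526 / 521.
Scenario B total after 4 periods: 2671
Difference B − A = 2671 − 2752 = -81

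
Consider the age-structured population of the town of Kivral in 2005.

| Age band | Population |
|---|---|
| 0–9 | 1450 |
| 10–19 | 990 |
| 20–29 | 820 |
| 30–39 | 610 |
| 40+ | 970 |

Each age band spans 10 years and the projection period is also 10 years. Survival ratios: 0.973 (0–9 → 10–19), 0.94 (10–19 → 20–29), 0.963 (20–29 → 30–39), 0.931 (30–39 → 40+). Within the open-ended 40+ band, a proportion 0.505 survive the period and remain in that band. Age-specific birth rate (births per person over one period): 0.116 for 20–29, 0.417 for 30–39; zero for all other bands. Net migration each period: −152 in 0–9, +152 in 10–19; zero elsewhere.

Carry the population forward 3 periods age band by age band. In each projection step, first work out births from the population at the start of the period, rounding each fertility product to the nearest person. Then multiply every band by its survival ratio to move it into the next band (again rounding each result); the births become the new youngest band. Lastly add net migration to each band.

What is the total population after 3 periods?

4035

Numbering the groups 1..5 from youngest to oldest:
Period 1.
Births: 820 × 0.116 = 95, 610 × 0.417 = 254 — total 349
Group 2: 1450 × 0.973 = 1411
Group 3: 990 × 0.94 = 931
Group 4: 820 × 0.963 = 790
Group 5: 610 × 0.931 + 970 × 0.505 = 568 + 490 = 1058
Net migration: Group 1 − 152 → 197; Group 2 + 152 → 1563
End of period: [197, 1563, 931, 790, 1058]
Period 2.
Births: 931 × 0.116 = 108, 790 × 0.417 = 329 — total 437
Group 2: 197 × 0.973 = 192
Group 3: 1563 × 0.94 = 1469
Group 4: 931 × 0.963 = 897
Group 5: 790 × 0.931 + 1058 × 0.505 = 735 + 534 = 1269
Net migration: Group 1 − 152 → 285; Group 2 + 152 → 344
End of period: [285, 344, 1469, 897, 1269]
Period 3.
Births: 1469 × 0.116 = 170, 897 × 0.417 = 374 — total 544
Group 2: 285 × 0.973 = 277
Group 3: 344 × 0.94 = 323
Group 4: 1469 × 0.963 = 1415
Group 5: 897 × 0.931 + 1269 × 0.505 = 835 + 641 = 1476
Net migration: Group 1 − 152 → 392; Group 2 + 152 → 429
End of period: [392, 429, 323, 1415, 1476]
Total after period 3: 392 + 429 + 323 + 1415 + 1476 = 4035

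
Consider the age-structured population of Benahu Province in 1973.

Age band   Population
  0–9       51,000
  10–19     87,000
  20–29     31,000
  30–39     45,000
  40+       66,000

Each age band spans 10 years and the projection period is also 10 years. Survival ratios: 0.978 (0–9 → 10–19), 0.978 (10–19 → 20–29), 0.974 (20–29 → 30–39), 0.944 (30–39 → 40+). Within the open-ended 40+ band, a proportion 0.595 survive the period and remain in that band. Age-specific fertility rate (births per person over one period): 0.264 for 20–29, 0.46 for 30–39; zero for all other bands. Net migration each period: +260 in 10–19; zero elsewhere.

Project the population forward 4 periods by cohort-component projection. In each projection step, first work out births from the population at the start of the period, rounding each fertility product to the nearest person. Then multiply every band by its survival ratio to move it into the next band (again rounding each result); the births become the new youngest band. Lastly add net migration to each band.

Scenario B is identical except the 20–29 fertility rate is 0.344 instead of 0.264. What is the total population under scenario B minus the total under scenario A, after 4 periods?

Numbering the bands 1..5 from youngest to oldest:
After projecting period 1:
Births: 31000 × 0.264 = 8184, 45000 × 0.46 = 20700 — total 28884
Band 2: 51000 × 0.978 = 49878
Band 3: 87000 × 0.978 = 85086
Band 4: 31000 × 0.974 = 30194
Band 5: 45000 × 0.944 + 66000 × 0.595 = 42480 + 39270 = 81750
Net migration: Band 2 + 260 → 50138
Population now: 0–9=28884, 10–19=50138, 20–29=85086, 30–39=30194, 40+=81750
After projecting period 2:
Births: 85086 × 0.264 = 22463, 30194 × 0.46 = 13889 — total 36352
Band 2: 28884 × 0.978 = 28249
Band 3: 50138 × 0.978 = 49035
Band 4: 85086 × 0.974 = 82874
Band 5: 30194 × 0.944 + 81750 × 0.595 = 28503 + 48641 = 77144
Net migration: Band 2 + 260 → 28509
Population now: 0–9=36352, 10–19=28509, 20–29=49035, 30–39=82874, 40+=77144
After projecting period 3:
Births: 49035 × 0.264 = 12945, 82874 × 0.46 = 38122 — total 51067
Band 2: 36352 × 0.978 = 35552
Band 3: 28509 × 0.978 = 27882
Band 4: 49035 × 0.974 = 47760
Band 5: 82874 × 0.944 + 77144 × 0.595 = 78233 + 45901 = 124134
Net migration: Band 2 + 260 → 35812
Population now: 0–9=51067, 10–19=35812, 20–29=27882, 30–39=47760, 40+=124134
After projecting period 4:
Births: 27882 × 0.264 = 7361, 47760 × 0.46 = 21970 — total 29331
Band 2: 51067 × 0.978 = 49944
Band 3: 35812 × 0.978 = 35024
Band 4: 27882 × 0.974 = 27157
Band 5: 47760 × 0.944 + 124134 × 0.595 = 45085 + 73860 = 118945
Net migration: Band 2 + 260 → 50204
Population now: 0–9=29331, 10–19=50204, 20–29=35024, 30–39=27157, 40+=118945
Scenario A total after 4 periods: 260661
Scenario B projection —
After projecting period 1:
Births: 31000 × 0.344 = 10664, 45000 × 0.46 = 20700 — total 31364
Band 2: 51000 × 0.978 = 49878
Band 3: 87000 × 0.978 = 85086
Band 4: 31000 × 0.974 = 30194
Band 5: 45000 × 0.944 + 66000 × 0.595 = 42480 + 39270 = 81750
Net migration: Band 2 + 260 → 50138
Population now: 0–9=31364, 10–19=50138, 20–29=85086, 30–39=30194, 40+=81750
After projecting period 2:
Births: 85086 × 0.344 = 29270, 30194 × 0.46 = 13889 — total 43159
Band 2: 31364 × 0.978 = 30674
Band 3: 50138 × 0.978 = 49035
Band 4: 85086 × 0.974 = 82874
Band 5: 30194 × 0.944 + 81750 × 0.595 = 28503 + 48641 = 77144
Net migration: Band 2 + 260 → 30934
Population now: 0–9=43159, 10–19=30934, 20–29=49035, 30–39=82874, 40+=77144
After projecting period 3:
Births: 49035 × 0.344 = 16868, 82874 × 0.46 = 38122 — total 54990
Band 2: 43159 × 0.978 = 42210
Band 3: 30934 × 0.978 = 30253
Band 4: 49035 × 0.974 = 47760
Band 5: 82874 × 0.944 + 77144 × 0.595 = 78233 + 45901 = 124134
Net migration: Band 2 + 260 → 42470
Population now: 0–9=54990, 10–19=42470, 20–29=30253, 30–39=47760, 40+=124134
After projecting period 4:
Births: 30253 × 0.344 = 10407, 47760 × 0.46 = 21970 — total 32377
Band 2: 54990 × 0.978 = 53780
Band 3: 42470 × 0.978 = 41536
Band 4: 30253 × 0.974 = 29466
Band 5: 47760 × 0.944 + 124134 × 0.595 = 45085 + 73860 = 118945
Net migration: Band 2 + 260 → 54040
Population now: 0–9=32377, 10–19=54040, 20–29=41536, 30–39=29466, 40+=118945
Scenario B total after 4 periods: 276364
Difference B − A = 276364 − 260661 = 15703

15703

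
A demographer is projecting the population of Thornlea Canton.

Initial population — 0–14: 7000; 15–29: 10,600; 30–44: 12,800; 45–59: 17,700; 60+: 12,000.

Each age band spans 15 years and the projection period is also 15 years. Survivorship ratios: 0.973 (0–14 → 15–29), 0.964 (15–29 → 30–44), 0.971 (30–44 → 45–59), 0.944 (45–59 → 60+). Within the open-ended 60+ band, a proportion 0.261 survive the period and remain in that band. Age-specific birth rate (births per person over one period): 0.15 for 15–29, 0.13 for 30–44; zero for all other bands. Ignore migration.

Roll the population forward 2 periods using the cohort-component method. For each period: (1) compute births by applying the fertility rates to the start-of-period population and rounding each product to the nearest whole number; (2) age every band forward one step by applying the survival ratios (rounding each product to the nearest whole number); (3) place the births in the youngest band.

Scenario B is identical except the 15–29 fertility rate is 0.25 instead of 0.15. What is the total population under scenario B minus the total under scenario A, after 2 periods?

1713

Period 1.
Births: 10600 × 0.15 = 1590  |  12800 × 0.13 = 1664 → total 3254
15–29: 7000 × 0.973 = 6811
30–44: 10600 × 0.964 = 10218
45–59: 12800 × 0.971 = 12429
60+: 17700 × 0.944 + 12000 × 0.261 = 16709 + 3132 = 19841
Population now: 0–14=3254, 15–29=6811, 30–44=10218, 45–59=12429, 60+=19841
Period 2.
Births: 6811 × 0.15 = 1022  |  10218 × 0.13 = 1328 → total 2350
15–29: 3254 × 0.973 = 3166
30–44: 6811 × 0.964 = 6566
45–59: 10218 × 0.971 = 9922
60+: 12429 × 0.944 + 19841 × 0.261 = 11733 + 5179 = 16912
Population now: 0–14=2350, 15–29=3166, 30–44=6566, 45–59=9922, 60+=16912
Scenario A total after 2 periods: 38916
Scenario B projection —
Period 1.
Births: 10600 × 0.25 = 2650  |  12800 × 0.13 = 1664 → total 4314
15–29: 7000 × 0.973 = 6811
30–44: 10600 × 0.964 = 10218
45–59: 12800 × 0.971 = 12429
60+: 17700 × 0.944 + 12000 × 0.261 = 16709 + 3132 = 19841
Population now: 0–14=4314, 15–29=6811, 30–44=10218, 45–59=12429, 60+=19841
Period 2.
Births: 6811 × 0.25 = 1703  |  10218 × 0.13 = 1328 → total 3031
15–29: 4314 × 0.973 = 4198
30–44: 6811 × 0.964 = 6566
45–59: 10218 × 0.971 = 9922
60+: 12429 × 0.944 + 19841 × 0.261 = 11733 + 5179 = 16912
Population now: 0–14=3031, 15–29=4198, 30–44=6566, 45–59=9922, 60+=16912
Scenario B total after 2 periods: 40629
Difference B − A = 40629 − 38916 = 1713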